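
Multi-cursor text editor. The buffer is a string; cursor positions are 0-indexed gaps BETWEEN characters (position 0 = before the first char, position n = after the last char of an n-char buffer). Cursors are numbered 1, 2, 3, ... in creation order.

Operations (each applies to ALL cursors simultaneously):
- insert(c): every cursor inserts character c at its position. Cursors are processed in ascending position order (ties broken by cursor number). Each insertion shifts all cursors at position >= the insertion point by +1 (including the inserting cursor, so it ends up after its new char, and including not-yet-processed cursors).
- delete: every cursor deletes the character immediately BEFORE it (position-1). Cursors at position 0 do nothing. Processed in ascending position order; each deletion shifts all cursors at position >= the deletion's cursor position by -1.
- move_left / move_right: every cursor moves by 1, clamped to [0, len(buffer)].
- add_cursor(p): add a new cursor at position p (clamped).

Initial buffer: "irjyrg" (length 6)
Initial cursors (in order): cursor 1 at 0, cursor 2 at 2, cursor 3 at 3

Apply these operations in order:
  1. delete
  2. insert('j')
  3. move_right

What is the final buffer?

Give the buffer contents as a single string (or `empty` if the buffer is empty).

After op 1 (delete): buffer="iyrg" (len 4), cursors c1@0 c2@1 c3@1, authorship ....
After op 2 (insert('j')): buffer="jijjyrg" (len 7), cursors c1@1 c2@4 c3@4, authorship 1.23...
After op 3 (move_right): buffer="jijjyrg" (len 7), cursors c1@2 c2@5 c3@5, authorship 1.23...

Answer: jijjyrg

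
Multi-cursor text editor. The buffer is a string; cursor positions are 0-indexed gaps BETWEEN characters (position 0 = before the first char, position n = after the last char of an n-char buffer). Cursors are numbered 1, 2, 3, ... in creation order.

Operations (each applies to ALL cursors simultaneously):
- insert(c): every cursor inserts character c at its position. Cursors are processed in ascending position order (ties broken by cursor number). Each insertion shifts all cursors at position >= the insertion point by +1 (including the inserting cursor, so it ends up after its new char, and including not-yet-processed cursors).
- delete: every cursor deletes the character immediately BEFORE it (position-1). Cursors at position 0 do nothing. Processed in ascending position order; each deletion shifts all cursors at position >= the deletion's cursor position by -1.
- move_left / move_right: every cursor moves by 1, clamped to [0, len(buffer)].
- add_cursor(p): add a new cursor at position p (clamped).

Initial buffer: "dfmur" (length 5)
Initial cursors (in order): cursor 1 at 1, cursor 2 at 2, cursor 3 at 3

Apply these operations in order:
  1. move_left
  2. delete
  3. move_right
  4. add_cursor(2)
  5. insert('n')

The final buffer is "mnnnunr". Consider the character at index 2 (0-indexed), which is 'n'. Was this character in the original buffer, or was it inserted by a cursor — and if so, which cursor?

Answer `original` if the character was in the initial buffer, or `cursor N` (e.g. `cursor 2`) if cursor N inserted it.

After op 1 (move_left): buffer="dfmur" (len 5), cursors c1@0 c2@1 c3@2, authorship .....
After op 2 (delete): buffer="mur" (len 3), cursors c1@0 c2@0 c3@0, authorship ...
After op 3 (move_right): buffer="mur" (len 3), cursors c1@1 c2@1 c3@1, authorship ...
After op 4 (add_cursor(2)): buffer="mur" (len 3), cursors c1@1 c2@1 c3@1 c4@2, authorship ...
After op 5 (insert('n')): buffer="mnnnunr" (len 7), cursors c1@4 c2@4 c3@4 c4@6, authorship .123.4.
Authorship (.=original, N=cursor N): . 1 2 3 . 4 .
Index 2: author = 2

Answer: cursor 2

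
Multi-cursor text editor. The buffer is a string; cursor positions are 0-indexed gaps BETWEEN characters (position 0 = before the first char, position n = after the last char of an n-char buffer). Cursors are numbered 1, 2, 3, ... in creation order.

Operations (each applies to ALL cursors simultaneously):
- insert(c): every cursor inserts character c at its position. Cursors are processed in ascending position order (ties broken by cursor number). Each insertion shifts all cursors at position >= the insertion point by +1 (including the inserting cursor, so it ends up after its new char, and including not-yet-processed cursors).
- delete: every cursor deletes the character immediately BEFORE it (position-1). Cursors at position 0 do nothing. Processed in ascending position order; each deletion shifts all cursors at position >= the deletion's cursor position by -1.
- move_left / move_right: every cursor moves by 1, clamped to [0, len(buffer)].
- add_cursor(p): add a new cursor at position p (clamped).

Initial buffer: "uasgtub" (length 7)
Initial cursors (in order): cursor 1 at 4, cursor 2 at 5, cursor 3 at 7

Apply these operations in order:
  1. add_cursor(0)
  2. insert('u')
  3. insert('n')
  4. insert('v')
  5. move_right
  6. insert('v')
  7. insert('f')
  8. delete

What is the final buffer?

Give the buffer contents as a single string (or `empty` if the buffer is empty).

Answer: unvuvasgunvtvunvuvbunvv

Derivation:
After op 1 (add_cursor(0)): buffer="uasgtub" (len 7), cursors c4@0 c1@4 c2@5 c3@7, authorship .......
After op 2 (insert('u')): buffer="uuasgutuubu" (len 11), cursors c4@1 c1@6 c2@8 c3@11, authorship 4....1.2..3
After op 3 (insert('n')): buffer="unuasguntunubun" (len 15), cursors c4@2 c1@8 c2@11 c3@15, authorship 44....11.22..33
After op 4 (insert('v')): buffer="unvuasgunvtunvubunv" (len 19), cursors c4@3 c1@10 c2@14 c3@19, authorship 444....111.222..333
After op 5 (move_right): buffer="unvuasgunvtunvubunv" (len 19), cursors c4@4 c1@11 c2@15 c3@19, authorship 444....111.222..333
After op 6 (insert('v')): buffer="unvuvasgunvtvunvuvbunvv" (len 23), cursors c4@5 c1@13 c2@18 c3@23, authorship 444.4...111.1222.2.3333
After op 7 (insert('f')): buffer="unvuvfasgunvtvfunvuvfbunvvf" (len 27), cursors c4@6 c1@15 c2@21 c3@27, authorship 444.44...111.11222.22.33333
After op 8 (delete): buffer="unvuvasgunvtvunvuvbunvv" (len 23), cursors c4@5 c1@13 c2@18 c3@23, authorship 444.4...111.1222.2.3333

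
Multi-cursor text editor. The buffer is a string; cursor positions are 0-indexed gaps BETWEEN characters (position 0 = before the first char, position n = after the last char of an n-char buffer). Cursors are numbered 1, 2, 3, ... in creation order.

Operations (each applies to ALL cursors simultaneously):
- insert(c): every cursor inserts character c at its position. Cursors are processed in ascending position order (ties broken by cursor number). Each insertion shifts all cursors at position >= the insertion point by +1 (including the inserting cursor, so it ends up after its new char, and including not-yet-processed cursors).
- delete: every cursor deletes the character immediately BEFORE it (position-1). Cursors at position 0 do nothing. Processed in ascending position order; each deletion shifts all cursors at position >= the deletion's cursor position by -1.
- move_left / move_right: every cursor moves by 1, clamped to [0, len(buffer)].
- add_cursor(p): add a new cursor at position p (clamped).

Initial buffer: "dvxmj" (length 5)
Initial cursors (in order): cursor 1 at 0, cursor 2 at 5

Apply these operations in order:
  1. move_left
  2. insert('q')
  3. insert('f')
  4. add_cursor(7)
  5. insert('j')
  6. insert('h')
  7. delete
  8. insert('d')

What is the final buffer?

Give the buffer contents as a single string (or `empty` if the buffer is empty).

After op 1 (move_left): buffer="dvxmj" (len 5), cursors c1@0 c2@4, authorship .....
After op 2 (insert('q')): buffer="qdvxmqj" (len 7), cursors c1@1 c2@6, authorship 1....2.
After op 3 (insert('f')): buffer="qfdvxmqfj" (len 9), cursors c1@2 c2@8, authorship 11....22.
After op 4 (add_cursor(7)): buffer="qfdvxmqfj" (len 9), cursors c1@2 c3@7 c2@8, authorship 11....22.
After op 5 (insert('j')): buffer="qfjdvxmqjfjj" (len 12), cursors c1@3 c3@9 c2@11, authorship 111....2322.
After op 6 (insert('h')): buffer="qfjhdvxmqjhfjhj" (len 15), cursors c1@4 c3@11 c2@14, authorship 1111....233222.
After op 7 (delete): buffer="qfjdvxmqjfjj" (len 12), cursors c1@3 c3@9 c2@11, authorship 111....2322.
After op 8 (insert('d')): buffer="qfjddvxmqjdfjdj" (len 15), cursors c1@4 c3@11 c2@14, authorship 1111....233222.

Answer: qfjddvxmqjdfjdj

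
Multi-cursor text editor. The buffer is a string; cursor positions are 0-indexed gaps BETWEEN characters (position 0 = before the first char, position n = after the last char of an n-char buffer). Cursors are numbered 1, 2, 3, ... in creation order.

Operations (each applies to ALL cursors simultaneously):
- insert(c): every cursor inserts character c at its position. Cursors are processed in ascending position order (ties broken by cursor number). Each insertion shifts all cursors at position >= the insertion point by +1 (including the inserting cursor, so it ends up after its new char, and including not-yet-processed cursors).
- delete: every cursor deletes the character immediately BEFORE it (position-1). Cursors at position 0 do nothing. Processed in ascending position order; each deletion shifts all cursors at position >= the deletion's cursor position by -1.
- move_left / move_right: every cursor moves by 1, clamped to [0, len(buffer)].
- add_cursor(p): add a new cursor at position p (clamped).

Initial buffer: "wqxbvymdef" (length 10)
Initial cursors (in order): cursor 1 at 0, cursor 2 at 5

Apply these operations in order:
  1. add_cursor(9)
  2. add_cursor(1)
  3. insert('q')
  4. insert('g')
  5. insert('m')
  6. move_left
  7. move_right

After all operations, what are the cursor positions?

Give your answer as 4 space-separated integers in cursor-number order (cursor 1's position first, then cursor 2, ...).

After op 1 (add_cursor(9)): buffer="wqxbvymdef" (len 10), cursors c1@0 c2@5 c3@9, authorship ..........
After op 2 (add_cursor(1)): buffer="wqxbvymdef" (len 10), cursors c1@0 c4@1 c2@5 c3@9, authorship ..........
After op 3 (insert('q')): buffer="qwqqxbvqymdeqf" (len 14), cursors c1@1 c4@3 c2@8 c3@13, authorship 1.4....2....3.
After op 4 (insert('g')): buffer="qgwqgqxbvqgymdeqgf" (len 18), cursors c1@2 c4@5 c2@11 c3@17, authorship 11.44....22....33.
After op 5 (insert('m')): buffer="qgmwqgmqxbvqgmymdeqgmf" (len 22), cursors c1@3 c4@7 c2@14 c3@21, authorship 111.444....222....333.
After op 6 (move_left): buffer="qgmwqgmqxbvqgmymdeqgmf" (len 22), cursors c1@2 c4@6 c2@13 c3@20, authorship 111.444....222....333.
After op 7 (move_right): buffer="qgmwqgmqxbvqgmymdeqgmf" (len 22), cursors c1@3 c4@7 c2@14 c3@21, authorship 111.444....222....333.

Answer: 3 14 21 7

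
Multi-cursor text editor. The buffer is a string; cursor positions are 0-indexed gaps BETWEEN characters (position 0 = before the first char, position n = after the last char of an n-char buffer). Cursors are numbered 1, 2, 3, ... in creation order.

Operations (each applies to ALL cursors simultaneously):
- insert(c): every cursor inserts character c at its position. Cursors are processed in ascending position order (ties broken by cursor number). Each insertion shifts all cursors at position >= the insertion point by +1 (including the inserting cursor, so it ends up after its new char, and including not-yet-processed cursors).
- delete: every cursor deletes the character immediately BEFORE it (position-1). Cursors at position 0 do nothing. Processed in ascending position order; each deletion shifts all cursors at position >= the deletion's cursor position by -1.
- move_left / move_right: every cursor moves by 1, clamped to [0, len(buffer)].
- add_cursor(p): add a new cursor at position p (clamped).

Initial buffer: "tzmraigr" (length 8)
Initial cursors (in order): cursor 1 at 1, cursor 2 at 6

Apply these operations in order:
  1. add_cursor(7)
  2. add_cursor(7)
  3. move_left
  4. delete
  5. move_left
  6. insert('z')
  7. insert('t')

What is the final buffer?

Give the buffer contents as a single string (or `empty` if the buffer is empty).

After op 1 (add_cursor(7)): buffer="tzmraigr" (len 8), cursors c1@1 c2@6 c3@7, authorship ........
After op 2 (add_cursor(7)): buffer="tzmraigr" (len 8), cursors c1@1 c2@6 c3@7 c4@7, authorship ........
After op 3 (move_left): buffer="tzmraigr" (len 8), cursors c1@0 c2@5 c3@6 c4@6, authorship ........
After op 4 (delete): buffer="tzmgr" (len 5), cursors c1@0 c2@3 c3@3 c4@3, authorship .....
After op 5 (move_left): buffer="tzmgr" (len 5), cursors c1@0 c2@2 c3@2 c4@2, authorship .....
After op 6 (insert('z')): buffer="ztzzzzmgr" (len 9), cursors c1@1 c2@6 c3@6 c4@6, authorship 1..234...
After op 7 (insert('t')): buffer="zttzzzztttmgr" (len 13), cursors c1@2 c2@10 c3@10 c4@10, authorship 11..234234...

Answer: zttzzzztttmgr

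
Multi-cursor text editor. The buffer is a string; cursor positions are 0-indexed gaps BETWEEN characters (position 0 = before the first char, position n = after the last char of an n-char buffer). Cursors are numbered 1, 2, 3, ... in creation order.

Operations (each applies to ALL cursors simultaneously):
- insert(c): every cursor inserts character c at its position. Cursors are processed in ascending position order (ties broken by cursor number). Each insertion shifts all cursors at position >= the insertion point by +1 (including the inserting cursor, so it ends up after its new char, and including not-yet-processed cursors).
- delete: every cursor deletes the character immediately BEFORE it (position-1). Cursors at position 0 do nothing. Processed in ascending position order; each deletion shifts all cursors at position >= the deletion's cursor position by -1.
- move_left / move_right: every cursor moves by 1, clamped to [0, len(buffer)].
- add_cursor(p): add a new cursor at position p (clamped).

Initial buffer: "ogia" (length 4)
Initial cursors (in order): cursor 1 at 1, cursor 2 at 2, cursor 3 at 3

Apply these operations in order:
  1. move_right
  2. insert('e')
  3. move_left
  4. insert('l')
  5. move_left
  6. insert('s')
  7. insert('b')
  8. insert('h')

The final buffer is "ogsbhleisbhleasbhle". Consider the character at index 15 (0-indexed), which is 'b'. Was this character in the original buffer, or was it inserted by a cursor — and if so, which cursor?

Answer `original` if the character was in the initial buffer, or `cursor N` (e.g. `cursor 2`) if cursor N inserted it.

After op 1 (move_right): buffer="ogia" (len 4), cursors c1@2 c2@3 c3@4, authorship ....
After op 2 (insert('e')): buffer="ogeieae" (len 7), cursors c1@3 c2@5 c3@7, authorship ..1.2.3
After op 3 (move_left): buffer="ogeieae" (len 7), cursors c1@2 c2@4 c3@6, authorship ..1.2.3
After op 4 (insert('l')): buffer="ogleileale" (len 10), cursors c1@3 c2@6 c3@9, authorship ..11.22.33
After op 5 (move_left): buffer="ogleileale" (len 10), cursors c1@2 c2@5 c3@8, authorship ..11.22.33
After op 6 (insert('s')): buffer="ogsleisleasle" (len 13), cursors c1@3 c2@7 c3@11, authorship ..111.222.333
After op 7 (insert('b')): buffer="ogsbleisbleasble" (len 16), cursors c1@4 c2@9 c3@14, authorship ..1111.2222.3333
After op 8 (insert('h')): buffer="ogsbhleisbhleasbhle" (len 19), cursors c1@5 c2@11 c3@17, authorship ..11111.22222.33333
Authorship (.=original, N=cursor N): . . 1 1 1 1 1 . 2 2 2 2 2 . 3 3 3 3 3
Index 15: author = 3

Answer: cursor 3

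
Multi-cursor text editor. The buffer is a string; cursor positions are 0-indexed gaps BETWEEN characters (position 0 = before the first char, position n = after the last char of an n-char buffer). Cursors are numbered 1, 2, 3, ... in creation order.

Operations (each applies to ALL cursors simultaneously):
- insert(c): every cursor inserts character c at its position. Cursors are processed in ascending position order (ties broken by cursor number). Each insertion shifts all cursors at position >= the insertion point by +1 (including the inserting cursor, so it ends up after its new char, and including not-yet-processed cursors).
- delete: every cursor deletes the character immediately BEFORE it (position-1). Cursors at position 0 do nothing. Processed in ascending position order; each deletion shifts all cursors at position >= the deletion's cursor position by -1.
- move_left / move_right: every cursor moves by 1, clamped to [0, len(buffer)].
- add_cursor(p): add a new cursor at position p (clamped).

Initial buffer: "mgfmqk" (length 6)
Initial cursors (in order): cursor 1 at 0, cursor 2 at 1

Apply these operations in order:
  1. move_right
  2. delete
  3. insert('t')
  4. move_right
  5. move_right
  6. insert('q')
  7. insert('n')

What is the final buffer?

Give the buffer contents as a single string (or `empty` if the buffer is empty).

After op 1 (move_right): buffer="mgfmqk" (len 6), cursors c1@1 c2@2, authorship ......
After op 2 (delete): buffer="fmqk" (len 4), cursors c1@0 c2@0, authorship ....
After op 3 (insert('t')): buffer="ttfmqk" (len 6), cursors c1@2 c2@2, authorship 12....
After op 4 (move_right): buffer="ttfmqk" (len 6), cursors c1@3 c2@3, authorship 12....
After op 5 (move_right): buffer="ttfmqk" (len 6), cursors c1@4 c2@4, authorship 12....
After op 6 (insert('q')): buffer="ttfmqqqk" (len 8), cursors c1@6 c2@6, authorship 12..12..
After op 7 (insert('n')): buffer="ttfmqqnnqk" (len 10), cursors c1@8 c2@8, authorship 12..1212..

Answer: ttfmqqnnqk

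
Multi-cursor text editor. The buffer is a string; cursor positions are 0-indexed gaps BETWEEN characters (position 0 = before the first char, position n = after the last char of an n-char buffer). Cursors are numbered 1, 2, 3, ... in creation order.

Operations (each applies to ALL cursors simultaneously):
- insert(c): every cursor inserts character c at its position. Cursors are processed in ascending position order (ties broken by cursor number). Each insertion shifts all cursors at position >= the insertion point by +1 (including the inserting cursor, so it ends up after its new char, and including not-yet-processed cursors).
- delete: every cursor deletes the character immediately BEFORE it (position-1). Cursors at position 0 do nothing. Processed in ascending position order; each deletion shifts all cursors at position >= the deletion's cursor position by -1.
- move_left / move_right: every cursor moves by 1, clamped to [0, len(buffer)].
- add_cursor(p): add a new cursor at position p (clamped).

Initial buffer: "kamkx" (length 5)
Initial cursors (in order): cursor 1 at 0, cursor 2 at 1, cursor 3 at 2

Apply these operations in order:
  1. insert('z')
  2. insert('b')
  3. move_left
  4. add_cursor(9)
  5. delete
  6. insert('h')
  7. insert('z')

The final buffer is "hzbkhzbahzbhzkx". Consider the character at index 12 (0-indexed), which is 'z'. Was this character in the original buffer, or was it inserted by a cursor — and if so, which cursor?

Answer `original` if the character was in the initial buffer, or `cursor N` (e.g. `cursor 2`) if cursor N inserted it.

After op 1 (insert('z')): buffer="zkzazmkx" (len 8), cursors c1@1 c2@3 c3@5, authorship 1.2.3...
After op 2 (insert('b')): buffer="zbkzbazbmkx" (len 11), cursors c1@2 c2@5 c3@8, authorship 11.22.33...
After op 3 (move_left): buffer="zbkzbazbmkx" (len 11), cursors c1@1 c2@4 c3@7, authorship 11.22.33...
After op 4 (add_cursor(9)): buffer="zbkzbazbmkx" (len 11), cursors c1@1 c2@4 c3@7 c4@9, authorship 11.22.33...
After op 5 (delete): buffer="bkbabkx" (len 7), cursors c1@0 c2@2 c3@4 c4@5, authorship 1.2.3..
After op 6 (insert('h')): buffer="hbkhbahbhkx" (len 11), cursors c1@1 c2@4 c3@7 c4@9, authorship 11.22.334..
After op 7 (insert('z')): buffer="hzbkhzbahzbhzkx" (len 15), cursors c1@2 c2@6 c3@10 c4@13, authorship 111.222.33344..
Authorship (.=original, N=cursor N): 1 1 1 . 2 2 2 . 3 3 3 4 4 . .
Index 12: author = 4

Answer: cursor 4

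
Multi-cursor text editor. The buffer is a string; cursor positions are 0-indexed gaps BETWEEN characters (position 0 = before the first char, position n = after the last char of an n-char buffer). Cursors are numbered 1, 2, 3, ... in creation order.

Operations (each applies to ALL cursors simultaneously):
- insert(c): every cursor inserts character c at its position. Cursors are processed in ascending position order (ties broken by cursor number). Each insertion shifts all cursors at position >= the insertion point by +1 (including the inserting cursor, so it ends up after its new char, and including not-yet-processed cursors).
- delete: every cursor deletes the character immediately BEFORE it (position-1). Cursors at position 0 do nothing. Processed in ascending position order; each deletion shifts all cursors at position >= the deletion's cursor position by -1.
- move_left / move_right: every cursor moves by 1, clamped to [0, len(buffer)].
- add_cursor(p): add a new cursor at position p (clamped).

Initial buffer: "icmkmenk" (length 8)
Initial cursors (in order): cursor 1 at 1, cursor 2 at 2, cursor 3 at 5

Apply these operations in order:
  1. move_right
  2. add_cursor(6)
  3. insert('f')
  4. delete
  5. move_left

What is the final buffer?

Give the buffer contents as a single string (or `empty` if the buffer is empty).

Answer: icmkmenk

Derivation:
After op 1 (move_right): buffer="icmkmenk" (len 8), cursors c1@2 c2@3 c3@6, authorship ........
After op 2 (add_cursor(6)): buffer="icmkmenk" (len 8), cursors c1@2 c2@3 c3@6 c4@6, authorship ........
After op 3 (insert('f')): buffer="icfmfkmeffnk" (len 12), cursors c1@3 c2@5 c3@10 c4@10, authorship ..1.2...34..
After op 4 (delete): buffer="icmkmenk" (len 8), cursors c1@2 c2@3 c3@6 c4@6, authorship ........
After op 5 (move_left): buffer="icmkmenk" (len 8), cursors c1@1 c2@2 c3@5 c4@5, authorship ........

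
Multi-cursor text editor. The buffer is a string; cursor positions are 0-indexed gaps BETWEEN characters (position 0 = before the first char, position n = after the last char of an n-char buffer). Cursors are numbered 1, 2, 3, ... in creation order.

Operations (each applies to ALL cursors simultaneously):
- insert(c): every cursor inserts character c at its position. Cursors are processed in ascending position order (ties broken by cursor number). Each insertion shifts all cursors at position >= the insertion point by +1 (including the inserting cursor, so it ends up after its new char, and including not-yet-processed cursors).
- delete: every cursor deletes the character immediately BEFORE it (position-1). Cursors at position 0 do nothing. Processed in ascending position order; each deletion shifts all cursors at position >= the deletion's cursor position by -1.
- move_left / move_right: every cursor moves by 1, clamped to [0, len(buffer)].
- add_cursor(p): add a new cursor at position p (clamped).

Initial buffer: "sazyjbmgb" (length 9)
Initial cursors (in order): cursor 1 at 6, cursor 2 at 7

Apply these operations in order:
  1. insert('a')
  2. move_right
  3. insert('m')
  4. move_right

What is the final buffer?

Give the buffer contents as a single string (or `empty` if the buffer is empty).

Answer: sazyjbammagmb

Derivation:
After op 1 (insert('a')): buffer="sazyjbamagb" (len 11), cursors c1@7 c2@9, authorship ......1.2..
After op 2 (move_right): buffer="sazyjbamagb" (len 11), cursors c1@8 c2@10, authorship ......1.2..
After op 3 (insert('m')): buffer="sazyjbammagmb" (len 13), cursors c1@9 c2@12, authorship ......1.12.2.
After op 4 (move_right): buffer="sazyjbammagmb" (len 13), cursors c1@10 c2@13, authorship ......1.12.2.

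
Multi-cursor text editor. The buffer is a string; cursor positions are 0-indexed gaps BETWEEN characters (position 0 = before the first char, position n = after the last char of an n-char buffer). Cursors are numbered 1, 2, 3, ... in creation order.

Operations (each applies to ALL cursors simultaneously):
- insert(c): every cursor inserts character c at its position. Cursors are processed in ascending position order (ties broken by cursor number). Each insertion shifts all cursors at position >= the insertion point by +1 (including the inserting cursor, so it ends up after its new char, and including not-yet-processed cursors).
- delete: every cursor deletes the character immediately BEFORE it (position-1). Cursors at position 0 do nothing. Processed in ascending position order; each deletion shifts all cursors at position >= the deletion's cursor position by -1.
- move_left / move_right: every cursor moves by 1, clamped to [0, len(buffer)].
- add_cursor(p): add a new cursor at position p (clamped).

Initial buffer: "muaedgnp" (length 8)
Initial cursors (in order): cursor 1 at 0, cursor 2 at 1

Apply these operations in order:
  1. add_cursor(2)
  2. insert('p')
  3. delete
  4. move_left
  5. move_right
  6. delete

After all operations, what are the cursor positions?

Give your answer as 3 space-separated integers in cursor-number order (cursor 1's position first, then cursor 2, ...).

After op 1 (add_cursor(2)): buffer="muaedgnp" (len 8), cursors c1@0 c2@1 c3@2, authorship ........
After op 2 (insert('p')): buffer="pmpupaedgnp" (len 11), cursors c1@1 c2@3 c3@5, authorship 1.2.3......
After op 3 (delete): buffer="muaedgnp" (len 8), cursors c1@0 c2@1 c3@2, authorship ........
After op 4 (move_left): buffer="muaedgnp" (len 8), cursors c1@0 c2@0 c3@1, authorship ........
After op 5 (move_right): buffer="muaedgnp" (len 8), cursors c1@1 c2@1 c3@2, authorship ........
After op 6 (delete): buffer="aedgnp" (len 6), cursors c1@0 c2@0 c3@0, authorship ......

Answer: 0 0 0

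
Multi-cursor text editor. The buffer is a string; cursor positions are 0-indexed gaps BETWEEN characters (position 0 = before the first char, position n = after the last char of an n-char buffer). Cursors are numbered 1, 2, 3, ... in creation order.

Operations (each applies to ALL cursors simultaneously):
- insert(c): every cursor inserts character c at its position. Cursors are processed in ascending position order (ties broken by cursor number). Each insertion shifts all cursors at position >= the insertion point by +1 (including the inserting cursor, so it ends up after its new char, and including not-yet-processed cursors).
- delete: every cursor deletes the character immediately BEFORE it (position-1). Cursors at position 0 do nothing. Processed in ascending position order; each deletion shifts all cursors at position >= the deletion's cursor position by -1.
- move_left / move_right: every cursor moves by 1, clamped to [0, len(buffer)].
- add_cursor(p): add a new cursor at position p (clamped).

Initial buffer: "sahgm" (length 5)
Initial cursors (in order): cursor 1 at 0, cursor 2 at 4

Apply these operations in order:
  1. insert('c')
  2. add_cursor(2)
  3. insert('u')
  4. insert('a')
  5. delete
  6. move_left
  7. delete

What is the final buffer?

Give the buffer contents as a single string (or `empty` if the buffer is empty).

After op 1 (insert('c')): buffer="csahgcm" (len 7), cursors c1@1 c2@6, authorship 1....2.
After op 2 (add_cursor(2)): buffer="csahgcm" (len 7), cursors c1@1 c3@2 c2@6, authorship 1....2.
After op 3 (insert('u')): buffer="cusuahgcum" (len 10), cursors c1@2 c3@4 c2@9, authorship 11.3...22.
After op 4 (insert('a')): buffer="cuasuaahgcuam" (len 13), cursors c1@3 c3@6 c2@12, authorship 111.33...222.
After op 5 (delete): buffer="cusuahgcum" (len 10), cursors c1@2 c3@4 c2@9, authorship 11.3...22.
After op 6 (move_left): buffer="cusuahgcum" (len 10), cursors c1@1 c3@3 c2@8, authorship 11.3...22.
After op 7 (delete): buffer="uuahgum" (len 7), cursors c1@0 c3@1 c2@5, authorship 13...2.

Answer: uuahgum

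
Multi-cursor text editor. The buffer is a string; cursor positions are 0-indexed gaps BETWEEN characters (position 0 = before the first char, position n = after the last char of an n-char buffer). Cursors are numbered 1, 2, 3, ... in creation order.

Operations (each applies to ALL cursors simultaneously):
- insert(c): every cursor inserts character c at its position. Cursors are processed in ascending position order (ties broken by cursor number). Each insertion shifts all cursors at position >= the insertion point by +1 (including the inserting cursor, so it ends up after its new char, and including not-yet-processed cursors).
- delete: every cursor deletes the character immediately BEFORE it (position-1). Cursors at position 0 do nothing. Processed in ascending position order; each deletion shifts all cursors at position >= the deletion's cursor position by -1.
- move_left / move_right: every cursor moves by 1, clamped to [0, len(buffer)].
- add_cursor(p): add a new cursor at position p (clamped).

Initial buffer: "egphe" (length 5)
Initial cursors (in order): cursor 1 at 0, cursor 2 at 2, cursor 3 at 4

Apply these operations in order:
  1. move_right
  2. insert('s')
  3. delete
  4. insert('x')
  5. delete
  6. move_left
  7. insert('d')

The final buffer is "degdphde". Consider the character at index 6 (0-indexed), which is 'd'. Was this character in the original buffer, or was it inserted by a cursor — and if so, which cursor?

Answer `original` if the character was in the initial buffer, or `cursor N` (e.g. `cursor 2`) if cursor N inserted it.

Answer: cursor 3

Derivation:
After op 1 (move_right): buffer="egphe" (len 5), cursors c1@1 c2@3 c3@5, authorship .....
After op 2 (insert('s')): buffer="esgpshes" (len 8), cursors c1@2 c2@5 c3@8, authorship .1..2..3
After op 3 (delete): buffer="egphe" (len 5), cursors c1@1 c2@3 c3@5, authorship .....
After op 4 (insert('x')): buffer="exgpxhex" (len 8), cursors c1@2 c2@5 c3@8, authorship .1..2..3
After op 5 (delete): buffer="egphe" (len 5), cursors c1@1 c2@3 c3@5, authorship .....
After op 6 (move_left): buffer="egphe" (len 5), cursors c1@0 c2@2 c3@4, authorship .....
After op 7 (insert('d')): buffer="degdphde" (len 8), cursors c1@1 c2@4 c3@7, authorship 1..2..3.
Authorship (.=original, N=cursor N): 1 . . 2 . . 3 .
Index 6: author = 3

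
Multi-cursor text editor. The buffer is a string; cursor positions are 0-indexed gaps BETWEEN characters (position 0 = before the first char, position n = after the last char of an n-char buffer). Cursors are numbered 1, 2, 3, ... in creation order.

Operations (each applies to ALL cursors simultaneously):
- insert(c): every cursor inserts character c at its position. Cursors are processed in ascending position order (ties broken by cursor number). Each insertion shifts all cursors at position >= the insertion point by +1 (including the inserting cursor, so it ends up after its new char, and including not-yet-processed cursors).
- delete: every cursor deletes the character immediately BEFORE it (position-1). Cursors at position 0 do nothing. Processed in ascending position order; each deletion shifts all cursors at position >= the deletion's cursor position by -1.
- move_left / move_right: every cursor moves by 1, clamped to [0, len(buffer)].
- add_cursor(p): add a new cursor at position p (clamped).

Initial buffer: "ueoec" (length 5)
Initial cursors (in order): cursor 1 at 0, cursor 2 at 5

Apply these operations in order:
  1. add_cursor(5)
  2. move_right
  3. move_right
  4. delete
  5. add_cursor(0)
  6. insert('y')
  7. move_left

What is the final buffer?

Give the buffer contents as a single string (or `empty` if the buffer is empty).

After op 1 (add_cursor(5)): buffer="ueoec" (len 5), cursors c1@0 c2@5 c3@5, authorship .....
After op 2 (move_right): buffer="ueoec" (len 5), cursors c1@1 c2@5 c3@5, authorship .....
After op 3 (move_right): buffer="ueoec" (len 5), cursors c1@2 c2@5 c3@5, authorship .....
After op 4 (delete): buffer="uo" (len 2), cursors c1@1 c2@2 c3@2, authorship ..
After op 5 (add_cursor(0)): buffer="uo" (len 2), cursors c4@0 c1@1 c2@2 c3@2, authorship ..
After op 6 (insert('y')): buffer="yuyoyy" (len 6), cursors c4@1 c1@3 c2@6 c3@6, authorship 4.1.23
After op 7 (move_left): buffer="yuyoyy" (len 6), cursors c4@0 c1@2 c2@5 c3@5, authorship 4.1.23

Answer: yuyoyy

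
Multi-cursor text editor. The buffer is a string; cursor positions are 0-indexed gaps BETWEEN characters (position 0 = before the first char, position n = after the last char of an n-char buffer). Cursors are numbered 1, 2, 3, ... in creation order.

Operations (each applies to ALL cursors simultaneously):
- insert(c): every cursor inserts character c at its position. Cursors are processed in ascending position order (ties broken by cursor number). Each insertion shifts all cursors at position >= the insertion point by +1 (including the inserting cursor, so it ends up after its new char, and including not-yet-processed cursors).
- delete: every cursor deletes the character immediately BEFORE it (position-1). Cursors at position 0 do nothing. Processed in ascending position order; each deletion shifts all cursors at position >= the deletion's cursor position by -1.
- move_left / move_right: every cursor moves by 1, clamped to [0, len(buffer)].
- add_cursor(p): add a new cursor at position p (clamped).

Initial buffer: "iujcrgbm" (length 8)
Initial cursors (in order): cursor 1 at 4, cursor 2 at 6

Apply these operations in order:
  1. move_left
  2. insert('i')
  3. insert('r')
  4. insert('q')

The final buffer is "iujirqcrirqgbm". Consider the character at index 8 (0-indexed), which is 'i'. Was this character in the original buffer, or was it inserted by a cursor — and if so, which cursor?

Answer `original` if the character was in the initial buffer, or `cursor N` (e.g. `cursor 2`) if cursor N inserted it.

Answer: cursor 2

Derivation:
After op 1 (move_left): buffer="iujcrgbm" (len 8), cursors c1@3 c2@5, authorship ........
After op 2 (insert('i')): buffer="iujicrigbm" (len 10), cursors c1@4 c2@7, authorship ...1..2...
After op 3 (insert('r')): buffer="iujircrirgbm" (len 12), cursors c1@5 c2@9, authorship ...11..22...
After op 4 (insert('q')): buffer="iujirqcrirqgbm" (len 14), cursors c1@6 c2@11, authorship ...111..222...
Authorship (.=original, N=cursor N): . . . 1 1 1 . . 2 2 2 . . .
Index 8: author = 2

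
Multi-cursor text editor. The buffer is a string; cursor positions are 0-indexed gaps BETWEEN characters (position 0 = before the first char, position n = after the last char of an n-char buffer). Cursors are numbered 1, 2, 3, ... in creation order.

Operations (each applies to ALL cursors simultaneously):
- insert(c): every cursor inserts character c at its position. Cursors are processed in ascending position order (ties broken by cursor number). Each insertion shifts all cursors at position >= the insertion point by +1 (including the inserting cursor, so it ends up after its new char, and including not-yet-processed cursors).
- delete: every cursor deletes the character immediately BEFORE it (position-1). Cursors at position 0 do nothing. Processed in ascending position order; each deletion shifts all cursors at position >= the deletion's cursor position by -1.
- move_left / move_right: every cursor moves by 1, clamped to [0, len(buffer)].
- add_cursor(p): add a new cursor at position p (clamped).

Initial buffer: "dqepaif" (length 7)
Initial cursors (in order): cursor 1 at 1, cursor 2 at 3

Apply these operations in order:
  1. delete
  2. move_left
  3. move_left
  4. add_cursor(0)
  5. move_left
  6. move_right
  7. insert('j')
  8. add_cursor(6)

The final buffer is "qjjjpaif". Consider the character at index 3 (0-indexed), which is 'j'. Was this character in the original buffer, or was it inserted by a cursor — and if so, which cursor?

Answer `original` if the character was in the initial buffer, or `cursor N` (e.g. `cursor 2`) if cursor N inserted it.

After op 1 (delete): buffer="qpaif" (len 5), cursors c1@0 c2@1, authorship .....
After op 2 (move_left): buffer="qpaif" (len 5), cursors c1@0 c2@0, authorship .....
After op 3 (move_left): buffer="qpaif" (len 5), cursors c1@0 c2@0, authorship .....
After op 4 (add_cursor(0)): buffer="qpaif" (len 5), cursors c1@0 c2@0 c3@0, authorship .....
After op 5 (move_left): buffer="qpaif" (len 5), cursors c1@0 c2@0 c3@0, authorship .....
After op 6 (move_right): buffer="qpaif" (len 5), cursors c1@1 c2@1 c3@1, authorship .....
After op 7 (insert('j')): buffer="qjjjpaif" (len 8), cursors c1@4 c2@4 c3@4, authorship .123....
After op 8 (add_cursor(6)): buffer="qjjjpaif" (len 8), cursors c1@4 c2@4 c3@4 c4@6, authorship .123....
Authorship (.=original, N=cursor N): . 1 2 3 . . . .
Index 3: author = 3

Answer: cursor 3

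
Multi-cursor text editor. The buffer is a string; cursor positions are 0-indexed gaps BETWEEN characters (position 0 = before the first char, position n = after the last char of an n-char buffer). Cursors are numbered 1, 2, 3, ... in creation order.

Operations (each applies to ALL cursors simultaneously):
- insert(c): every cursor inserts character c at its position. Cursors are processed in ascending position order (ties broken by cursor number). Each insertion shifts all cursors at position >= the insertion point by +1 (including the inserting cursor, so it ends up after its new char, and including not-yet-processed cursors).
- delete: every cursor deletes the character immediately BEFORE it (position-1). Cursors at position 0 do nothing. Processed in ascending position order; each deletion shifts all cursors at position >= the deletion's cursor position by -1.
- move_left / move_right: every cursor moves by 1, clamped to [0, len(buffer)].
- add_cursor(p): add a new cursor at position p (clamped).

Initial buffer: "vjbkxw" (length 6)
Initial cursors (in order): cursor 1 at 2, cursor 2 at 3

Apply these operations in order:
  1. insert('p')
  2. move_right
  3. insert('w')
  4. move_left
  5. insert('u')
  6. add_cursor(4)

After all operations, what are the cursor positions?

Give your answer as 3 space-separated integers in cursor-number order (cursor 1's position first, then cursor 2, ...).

Answer: 5 9 4

Derivation:
After op 1 (insert('p')): buffer="vjpbpkxw" (len 8), cursors c1@3 c2@5, authorship ..1.2...
After op 2 (move_right): buffer="vjpbpkxw" (len 8), cursors c1@4 c2@6, authorship ..1.2...
After op 3 (insert('w')): buffer="vjpbwpkwxw" (len 10), cursors c1@5 c2@8, authorship ..1.12.2..
After op 4 (move_left): buffer="vjpbwpkwxw" (len 10), cursors c1@4 c2@7, authorship ..1.12.2..
After op 5 (insert('u')): buffer="vjpbuwpkuwxw" (len 12), cursors c1@5 c2@9, authorship ..1.112.22..
After op 6 (add_cursor(4)): buffer="vjpbuwpkuwxw" (len 12), cursors c3@4 c1@5 c2@9, authorship ..1.112.22..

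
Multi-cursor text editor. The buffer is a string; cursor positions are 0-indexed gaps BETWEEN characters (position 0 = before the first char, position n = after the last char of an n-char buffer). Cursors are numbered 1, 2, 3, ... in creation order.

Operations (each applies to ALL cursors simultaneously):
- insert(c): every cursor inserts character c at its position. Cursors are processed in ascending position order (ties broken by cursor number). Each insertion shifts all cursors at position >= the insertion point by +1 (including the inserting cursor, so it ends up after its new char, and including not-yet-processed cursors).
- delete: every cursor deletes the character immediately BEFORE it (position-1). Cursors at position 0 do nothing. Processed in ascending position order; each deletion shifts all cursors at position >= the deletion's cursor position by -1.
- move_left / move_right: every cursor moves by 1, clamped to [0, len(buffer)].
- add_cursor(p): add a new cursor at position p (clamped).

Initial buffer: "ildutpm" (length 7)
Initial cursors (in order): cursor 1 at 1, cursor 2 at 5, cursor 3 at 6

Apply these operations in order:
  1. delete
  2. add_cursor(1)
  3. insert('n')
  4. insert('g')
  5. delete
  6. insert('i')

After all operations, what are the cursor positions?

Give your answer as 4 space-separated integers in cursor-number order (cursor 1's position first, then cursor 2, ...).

Answer: 2 11 11 5

Derivation:
After op 1 (delete): buffer="ldum" (len 4), cursors c1@0 c2@3 c3@3, authorship ....
After op 2 (add_cursor(1)): buffer="ldum" (len 4), cursors c1@0 c4@1 c2@3 c3@3, authorship ....
After op 3 (insert('n')): buffer="nlndunnm" (len 8), cursors c1@1 c4@3 c2@7 c3@7, authorship 1.4..23.
After op 4 (insert('g')): buffer="nglngdunnggm" (len 12), cursors c1@2 c4@5 c2@11 c3@11, authorship 11.44..2323.
After op 5 (delete): buffer="nlndunnm" (len 8), cursors c1@1 c4@3 c2@7 c3@7, authorship 1.4..23.
After op 6 (insert('i')): buffer="nilnidunniim" (len 12), cursors c1@2 c4@5 c2@11 c3@11, authorship 11.44..2323.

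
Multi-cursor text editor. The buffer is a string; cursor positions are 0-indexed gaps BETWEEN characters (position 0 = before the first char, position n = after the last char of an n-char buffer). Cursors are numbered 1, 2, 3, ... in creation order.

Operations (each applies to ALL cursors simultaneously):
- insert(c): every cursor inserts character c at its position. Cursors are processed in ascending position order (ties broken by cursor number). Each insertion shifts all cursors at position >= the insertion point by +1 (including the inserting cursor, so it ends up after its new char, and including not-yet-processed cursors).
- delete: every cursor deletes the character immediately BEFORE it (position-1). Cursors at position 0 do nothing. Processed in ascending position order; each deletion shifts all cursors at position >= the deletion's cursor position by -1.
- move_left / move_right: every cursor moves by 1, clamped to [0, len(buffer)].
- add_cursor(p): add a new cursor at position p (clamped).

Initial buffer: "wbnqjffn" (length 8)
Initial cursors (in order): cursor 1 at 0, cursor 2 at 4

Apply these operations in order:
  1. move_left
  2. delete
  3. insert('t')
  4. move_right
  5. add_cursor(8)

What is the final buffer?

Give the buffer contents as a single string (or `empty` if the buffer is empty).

Answer: twbtqjffn

Derivation:
After op 1 (move_left): buffer="wbnqjffn" (len 8), cursors c1@0 c2@3, authorship ........
After op 2 (delete): buffer="wbqjffn" (len 7), cursors c1@0 c2@2, authorship .......
After op 3 (insert('t')): buffer="twbtqjffn" (len 9), cursors c1@1 c2@4, authorship 1..2.....
After op 4 (move_right): buffer="twbtqjffn" (len 9), cursors c1@2 c2@5, authorship 1..2.....
After op 5 (add_cursor(8)): buffer="twbtqjffn" (len 9), cursors c1@2 c2@5 c3@8, authorship 1..2.....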